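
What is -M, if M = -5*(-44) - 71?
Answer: -149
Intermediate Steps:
M = 149 (M = 220 - 71 = 149)
-M = -1*149 = -149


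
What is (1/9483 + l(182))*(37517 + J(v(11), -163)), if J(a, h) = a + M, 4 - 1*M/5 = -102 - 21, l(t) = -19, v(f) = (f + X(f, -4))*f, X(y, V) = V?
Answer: -2295982768/3161 ≈ -7.2635e+5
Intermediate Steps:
v(f) = f*(-4 + f) (v(f) = (f - 4)*f = (-4 + f)*f = f*(-4 + f))
M = 635 (M = 20 - 5*(-102 - 21) = 20 - 5*(-123) = 20 + 615 = 635)
J(a, h) = 635 + a (J(a, h) = a + 635 = 635 + a)
(1/9483 + l(182))*(37517 + J(v(11), -163)) = (1/9483 - 19)*(37517 + (635 + 11*(-4 + 11))) = (1/9483 - 19)*(37517 + (635 + 11*7)) = -180176*(37517 + (635 + 77))/9483 = -180176*(37517 + 712)/9483 = -180176/9483*38229 = -2295982768/3161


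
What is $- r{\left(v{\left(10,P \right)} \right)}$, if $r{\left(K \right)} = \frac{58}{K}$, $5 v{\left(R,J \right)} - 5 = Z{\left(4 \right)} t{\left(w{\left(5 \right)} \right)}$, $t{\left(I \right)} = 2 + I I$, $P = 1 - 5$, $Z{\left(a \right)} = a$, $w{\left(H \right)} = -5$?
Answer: $- \frac{290}{113} \approx -2.5664$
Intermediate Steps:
$P = -4$
$t{\left(I \right)} = 2 + I^{2}$
$v{\left(R,J \right)} = \frac{113}{5}$ ($v{\left(R,J \right)} = 1 + \frac{4 \left(2 + \left(-5\right)^{2}\right)}{5} = 1 + \frac{4 \left(2 + 25\right)}{5} = 1 + \frac{4 \cdot 27}{5} = 1 + \frac{1}{5} \cdot 108 = 1 + \frac{108}{5} = \frac{113}{5}$)
$- r{\left(v{\left(10,P \right)} \right)} = - \frac{58}{\frac{113}{5}} = - \frac{58 \cdot 5}{113} = \left(-1\right) \frac{290}{113} = - \frac{290}{113}$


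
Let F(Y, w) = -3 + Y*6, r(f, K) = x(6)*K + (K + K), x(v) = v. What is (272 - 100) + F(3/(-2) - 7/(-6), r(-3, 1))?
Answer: 167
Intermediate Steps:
r(f, K) = 8*K (r(f, K) = 6*K + (K + K) = 6*K + 2*K = 8*K)
F(Y, w) = -3 + 6*Y
(272 - 100) + F(3/(-2) - 7/(-6), r(-3, 1)) = (272 - 100) + (-3 + 6*(3/(-2) - 7/(-6))) = 172 + (-3 + 6*(3*(-½) - 7*(-⅙))) = 172 + (-3 + 6*(-3/2 + 7/6)) = 172 + (-3 + 6*(-⅓)) = 172 + (-3 - 2) = 172 - 5 = 167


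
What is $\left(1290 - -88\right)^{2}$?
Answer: $1898884$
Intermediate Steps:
$\left(1290 - -88\right)^{2} = \left(1290 + \left(-12 + 100\right)\right)^{2} = \left(1290 + 88\right)^{2} = 1378^{2} = 1898884$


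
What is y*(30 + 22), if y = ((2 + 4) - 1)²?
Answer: 1300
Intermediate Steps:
y = 25 (y = (6 - 1)² = 5² = 25)
y*(30 + 22) = 25*(30 + 22) = 25*52 = 1300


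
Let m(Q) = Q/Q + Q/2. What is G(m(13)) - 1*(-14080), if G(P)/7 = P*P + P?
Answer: 58105/4 ≈ 14526.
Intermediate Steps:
m(Q) = 1 + Q/2 (m(Q) = 1 + Q*(½) = 1 + Q/2)
G(P) = 7*P + 7*P² (G(P) = 7*(P*P + P) = 7*(P² + P) = 7*(P + P²) = 7*P + 7*P²)
G(m(13)) - 1*(-14080) = 7*(1 + (½)*13)*(1 + (1 + (½)*13)) - 1*(-14080) = 7*(1 + 13/2)*(1 + (1 + 13/2)) + 14080 = 7*(15/2)*(1 + 15/2) + 14080 = 7*(15/2)*(17/2) + 14080 = 1785/4 + 14080 = 58105/4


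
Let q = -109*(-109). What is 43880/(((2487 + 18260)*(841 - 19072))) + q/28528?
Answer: 4492600487077/10790389554096 ≈ 0.41635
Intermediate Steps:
q = 11881
43880/(((2487 + 18260)*(841 - 19072))) + q/28528 = 43880/(((2487 + 18260)*(841 - 19072))) + 11881/28528 = 43880/((20747*(-18231))) + 11881*(1/28528) = 43880/(-378238557) + 11881/28528 = 43880*(-1/378238557) + 11881/28528 = -43880/378238557 + 11881/28528 = 4492600487077/10790389554096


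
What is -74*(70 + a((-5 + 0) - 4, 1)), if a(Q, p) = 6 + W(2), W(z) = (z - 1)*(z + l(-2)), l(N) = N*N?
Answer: -6068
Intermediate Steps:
l(N) = N²
W(z) = (-1 + z)*(4 + z) (W(z) = (z - 1)*(z + (-2)²) = (-1 + z)*(z + 4) = (-1 + z)*(4 + z))
a(Q, p) = 12 (a(Q, p) = 6 + (-4 + 2² + 3*2) = 6 + (-4 + 4 + 6) = 6 + 6 = 12)
-74*(70 + a((-5 + 0) - 4, 1)) = -74*(70 + 12) = -74*82 = -6068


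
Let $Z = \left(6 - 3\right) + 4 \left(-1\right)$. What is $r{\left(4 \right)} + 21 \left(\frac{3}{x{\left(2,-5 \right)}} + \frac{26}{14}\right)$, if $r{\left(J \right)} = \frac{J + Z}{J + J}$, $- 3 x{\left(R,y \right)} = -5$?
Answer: $\frac{3087}{40} \approx 77.175$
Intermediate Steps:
$x{\left(R,y \right)} = \frac{5}{3}$ ($x{\left(R,y \right)} = \left(- \frac{1}{3}\right) \left(-5\right) = \frac{5}{3}$)
$Z = -1$ ($Z = \left(6 - 3\right) - 4 = 3 - 4 = -1$)
$r{\left(J \right)} = \frac{-1 + J}{2 J}$ ($r{\left(J \right)} = \frac{J - 1}{J + J} = \frac{-1 + J}{2 J}$)
$r{\left(4 \right)} + 21 \left(\frac{3}{x{\left(2,-5 \right)}} + \frac{26}{14}\right) = \frac{-1 + 4}{2 \cdot 4} + 21 \left(\frac{3}{\frac{5}{3}} + \frac{26}{14}\right) = \frac{1}{2} \cdot \frac{1}{4} \cdot 3 + 21 \left(3 \cdot \frac{3}{5} + 26 \cdot \frac{1}{14}\right) = \frac{3}{8} + 21 \left(\frac{9}{5} + \frac{13}{7}\right) = \frac{3}{8} + 21 \cdot \frac{128}{35} = \frac{3}{8} + \frac{384}{5} = \frac{3087}{40}$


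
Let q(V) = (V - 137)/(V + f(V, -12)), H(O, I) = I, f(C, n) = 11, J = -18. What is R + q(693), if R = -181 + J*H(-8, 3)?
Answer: -41221/176 ≈ -234.21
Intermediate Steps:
R = -235 (R = -181 - 18*3 = -181 - 54 = -235)
q(V) = (-137 + V)/(11 + V) (q(V) = (V - 137)/(V + 11) = (-137 + V)/(11 + V))
R + q(693) = -235 + (-137 + 693)/(11 + 693) = -235 + 556/704 = -235 + (1/704)*556 = -235 + 139/176 = -41221/176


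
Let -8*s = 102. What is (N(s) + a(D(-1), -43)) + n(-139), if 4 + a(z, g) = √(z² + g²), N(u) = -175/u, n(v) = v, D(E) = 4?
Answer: -6593/51 + √1865 ≈ -86.089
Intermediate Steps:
s = -51/4 (s = -⅛*102 = -51/4 ≈ -12.750)
a(z, g) = -4 + √(g² + z²) (a(z, g) = -4 + √(z² + g²) = -4 + √(g² + z²))
(N(s) + a(D(-1), -43)) + n(-139) = (-175/(-51/4) + (-4 + √((-43)² + 4²))) - 139 = (-175*(-4/51) + (-4 + √(1849 + 16))) - 139 = (700/51 + (-4 + √1865)) - 139 = (496/51 + √1865) - 139 = -6593/51 + √1865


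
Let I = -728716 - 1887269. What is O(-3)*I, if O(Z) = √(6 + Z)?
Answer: -2615985*√3 ≈ -4.5310e+6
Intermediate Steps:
I = -2615985
O(-3)*I = √(6 - 3)*(-2615985) = √3*(-2615985) = -2615985*√3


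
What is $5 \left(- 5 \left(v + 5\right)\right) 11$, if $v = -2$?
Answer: $-825$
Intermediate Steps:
$5 \left(- 5 \left(v + 5\right)\right) 11 = 5 \left(- 5 \left(-2 + 5\right)\right) 11 = 5 \left(\left(-5\right) 3\right) 11 = 5 \left(-15\right) 11 = \left(-75\right) 11 = -825$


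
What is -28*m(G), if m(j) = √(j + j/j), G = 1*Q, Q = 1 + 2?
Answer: -56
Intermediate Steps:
Q = 3
G = 3 (G = 1*3 = 3)
m(j) = √(1 + j) (m(j) = √(j + 1) = √(1 + j))
-28*m(G) = -28*√(1 + 3) = -28*√4 = -28*2 = -56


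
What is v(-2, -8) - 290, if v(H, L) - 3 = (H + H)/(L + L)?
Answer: -1147/4 ≈ -286.75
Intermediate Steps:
v(H, L) = 3 + H/L (v(H, L) = 3 + (H + H)/(L + L) = 3 + (2*H)/((2*L)) = 3 + (2*H)*(1/(2*L)) = 3 + H/L)
v(-2, -8) - 290 = (3 - 2/(-8)) - 290 = (3 - 2*(-⅛)) - 290 = (3 + ¼) - 290 = 13/4 - 290 = -1147/4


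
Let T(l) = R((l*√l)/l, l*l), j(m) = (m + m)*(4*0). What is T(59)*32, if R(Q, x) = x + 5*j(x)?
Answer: 111392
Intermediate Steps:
j(m) = 0 (j(m) = (2*m)*0 = 0)
R(Q, x) = x (R(Q, x) = x + 5*0 = x + 0 = x)
T(l) = l² (T(l) = l*l = l²)
T(59)*32 = 59²*32 = 3481*32 = 111392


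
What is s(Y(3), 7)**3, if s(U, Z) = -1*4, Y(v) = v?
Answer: -64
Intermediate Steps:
s(U, Z) = -4
s(Y(3), 7)**3 = (-4)**3 = -64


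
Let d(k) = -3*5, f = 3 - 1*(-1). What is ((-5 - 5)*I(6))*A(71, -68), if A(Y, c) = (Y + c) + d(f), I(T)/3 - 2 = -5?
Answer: -1080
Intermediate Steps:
f = 4 (f = 3 + 1 = 4)
d(k) = -15
I(T) = -9 (I(T) = 6 + 3*(-5) = 6 - 15 = -9)
A(Y, c) = -15 + Y + c (A(Y, c) = (Y + c) - 15 = -15 + Y + c)
((-5 - 5)*I(6))*A(71, -68) = ((-5 - 5)*(-9))*(-15 + 71 - 68) = -10*(-9)*(-12) = 90*(-12) = -1080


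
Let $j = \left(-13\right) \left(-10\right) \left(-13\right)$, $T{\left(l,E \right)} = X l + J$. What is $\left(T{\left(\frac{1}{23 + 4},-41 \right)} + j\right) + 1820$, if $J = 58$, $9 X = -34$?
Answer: $\frac{45650}{243} \approx 187.86$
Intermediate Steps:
$X = - \frac{34}{9}$ ($X = \frac{1}{9} \left(-34\right) = - \frac{34}{9} \approx -3.7778$)
$T{\left(l,E \right)} = 58 - \frac{34 l}{9}$ ($T{\left(l,E \right)} = - \frac{34 l}{9} + 58 = 58 - \frac{34 l}{9}$)
$j = -1690$ ($j = 130 \left(-13\right) = -1690$)
$\left(T{\left(\frac{1}{23 + 4},-41 \right)} + j\right) + 1820 = \left(\left(58 - \frac{34}{9 \left(23 + 4\right)}\right) - 1690\right) + 1820 = \left(\left(58 - \frac{34}{9 \cdot 27}\right) - 1690\right) + 1820 = \left(\left(58 - \frac{34}{243}\right) - 1690\right) + 1820 = \left(\frac{14060}{243} - 1690\right) + 1820 = - \frac{396610}{243} + 1820 = \frac{45650}{243}$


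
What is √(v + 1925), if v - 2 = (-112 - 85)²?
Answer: 4*√2546 ≈ 201.83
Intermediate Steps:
v = 38811 (v = 2 + (-112 - 85)² = 2 + (-197)² = 2 + 38809 = 38811)
√(v + 1925) = √(38811 + 1925) = √40736 = 4*√2546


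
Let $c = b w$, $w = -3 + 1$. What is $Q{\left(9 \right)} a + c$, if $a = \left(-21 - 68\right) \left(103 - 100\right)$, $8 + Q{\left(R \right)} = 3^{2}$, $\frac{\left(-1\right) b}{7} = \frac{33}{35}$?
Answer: $- \frac{1269}{5} \approx -253.8$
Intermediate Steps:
$b = - \frac{33}{5}$ ($b = - 7 \cdot \frac{33}{35} = - 7 \cdot 33 \cdot \frac{1}{35} = \left(-7\right) \frac{33}{35} = - \frac{33}{5} \approx -6.6$)
$w = -2$
$Q{\left(R \right)} = 1$ ($Q{\left(R \right)} = -8 + 3^{2} = -8 + 9 = 1$)
$c = \frac{66}{5}$ ($c = \left(- \frac{33}{5}\right) \left(-2\right) = \frac{66}{5} \approx 13.2$)
$a = -267$ ($a = \left(-89\right) 3 = -267$)
$Q{\left(9 \right)} a + c = 1 \left(-267\right) + \frac{66}{5} = -267 + \frac{66}{5} = - \frac{1269}{5}$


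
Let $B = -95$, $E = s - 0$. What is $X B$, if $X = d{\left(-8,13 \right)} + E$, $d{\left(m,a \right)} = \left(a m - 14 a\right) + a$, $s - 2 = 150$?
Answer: $11495$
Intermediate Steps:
$s = 152$ ($s = 2 + 150 = 152$)
$d{\left(m,a \right)} = - 13 a + a m$ ($d{\left(m,a \right)} = \left(- 14 a + a m\right) + a = - 13 a + a m$)
$E = 152$ ($E = 152 - 0 = 152 + 0 = 152$)
$X = -121$ ($X = 13 \left(-13 - 8\right) + 152 = 13 \left(-21\right) + 152 = -273 + 152 = -121$)
$X B = \left(-121\right) \left(-95\right) = 11495$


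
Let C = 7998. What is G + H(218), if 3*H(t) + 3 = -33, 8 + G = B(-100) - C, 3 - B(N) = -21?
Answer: -7994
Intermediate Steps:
B(N) = 24 (B(N) = 3 - 1*(-21) = 3 + 21 = 24)
G = -7982 (G = -8 + (24 - 1*7998) = -8 + (24 - 7998) = -8 - 7974 = -7982)
H(t) = -12 (H(t) = -1 + (⅓)*(-33) = -1 - 11 = -12)
G + H(218) = -7982 - 12 = -7994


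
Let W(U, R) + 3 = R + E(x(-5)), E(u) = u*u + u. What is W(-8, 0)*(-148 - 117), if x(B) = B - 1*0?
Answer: -4505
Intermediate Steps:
x(B) = B (x(B) = B + 0 = B)
E(u) = u + u² (E(u) = u² + u = u + u²)
W(U, R) = 17 + R (W(U, R) = -3 + (R - 5*(1 - 5)) = -3 + (R - 5*(-4)) = -3 + (R + 20) = -3 + (20 + R) = 17 + R)
W(-8, 0)*(-148 - 117) = (17 + 0)*(-148 - 117) = 17*(-265) = -4505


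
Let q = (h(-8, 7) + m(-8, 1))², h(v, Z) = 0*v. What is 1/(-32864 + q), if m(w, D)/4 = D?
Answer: -1/32848 ≈ -3.0443e-5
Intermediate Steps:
m(w, D) = 4*D
h(v, Z) = 0
q = 16 (q = (0 + 4*1)² = (0 + 4)² = 4² = 16)
1/(-32864 + q) = 1/(-32864 + 16) = 1/(-32848) = -1/32848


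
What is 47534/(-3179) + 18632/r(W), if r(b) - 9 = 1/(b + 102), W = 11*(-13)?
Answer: 301372967/146234 ≈ 2060.9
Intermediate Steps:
W = -143
r(b) = 9 + 1/(102 + b) (r(b) = 9 + 1/(b + 102) = 9 + 1/(102 + b))
47534/(-3179) + 18632/r(W) = 47534/(-3179) + 18632/(((919 + 9*(-143))/(102 - 143))) = 47534*(-1/3179) + 18632/(((919 - 1287)/(-41))) = -47534/3179 + 18632/((-1/41*(-368))) = -47534/3179 + 18632/(368/41) = -47534/3179 + 18632*(41/368) = -47534/3179 + 95489/46 = 301372967/146234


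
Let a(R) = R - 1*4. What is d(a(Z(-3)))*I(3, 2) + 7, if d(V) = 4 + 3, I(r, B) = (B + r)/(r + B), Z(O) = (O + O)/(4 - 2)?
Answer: 14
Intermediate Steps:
Z(O) = O (Z(O) = (2*O)/2 = (2*O)*(1/2) = O)
a(R) = -4 + R (a(R) = R - 4 = -4 + R)
I(r, B) = 1 (I(r, B) = (B + r)/(B + r) = 1)
d(V) = 7
d(a(Z(-3)))*I(3, 2) + 7 = 7*1 + 7 = 7 + 7 = 14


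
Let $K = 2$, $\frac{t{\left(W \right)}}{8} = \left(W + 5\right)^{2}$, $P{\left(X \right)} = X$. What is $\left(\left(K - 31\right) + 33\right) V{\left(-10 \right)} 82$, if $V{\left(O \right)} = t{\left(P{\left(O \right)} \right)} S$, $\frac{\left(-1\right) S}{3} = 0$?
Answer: $0$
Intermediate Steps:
$S = 0$ ($S = \left(-3\right) 0 = 0$)
$t{\left(W \right)} = 8 \left(5 + W\right)^{2}$ ($t{\left(W \right)} = 8 \left(W + 5\right)^{2} = 8 \left(5 + W\right)^{2}$)
$V{\left(O \right)} = 0$ ($V{\left(O \right)} = 8 \left(5 + O\right)^{2} \cdot 0 = 0$)
$\left(\left(K - 31\right) + 33\right) V{\left(-10 \right)} 82 = \left(\left(2 - 31\right) + 33\right) 0 \cdot 82 = \left(-29 + 33\right) 0 \cdot 82 = 4 \cdot 0 \cdot 82 = 0 \cdot 82 = 0$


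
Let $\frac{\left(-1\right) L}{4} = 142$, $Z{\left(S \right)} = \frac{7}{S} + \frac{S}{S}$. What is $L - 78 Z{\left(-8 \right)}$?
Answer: $- \frac{2311}{4} \approx -577.75$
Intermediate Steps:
$Z{\left(S \right)} = 1 + \frac{7}{S}$ ($Z{\left(S \right)} = \frac{7}{S} + 1 = 1 + \frac{7}{S}$)
$L = -568$ ($L = \left(-4\right) 142 = -568$)
$L - 78 Z{\left(-8 \right)} = -568 - 78 \frac{7 - 8}{-8} = -568 - 78 \left(\left(- \frac{1}{8}\right) \left(-1\right)\right) = -568 - \frac{39}{4} = - \frac{2311}{4}$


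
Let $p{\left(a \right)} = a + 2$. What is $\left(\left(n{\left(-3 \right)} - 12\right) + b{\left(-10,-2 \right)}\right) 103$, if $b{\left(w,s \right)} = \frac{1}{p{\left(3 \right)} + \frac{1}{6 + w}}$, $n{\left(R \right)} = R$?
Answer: $- \frac{28943}{19} \approx -1523.3$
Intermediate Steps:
$p{\left(a \right)} = 2 + a$
$b{\left(w,s \right)} = \frac{1}{5 + \frac{1}{6 + w}}$ ($b{\left(w,s \right)} = \frac{1}{\left(2 + 3\right) + \frac{1}{6 + w}} = \frac{1}{5 + \frac{1}{6 + w}}$)
$\left(\left(n{\left(-3 \right)} - 12\right) + b{\left(-10,-2 \right)}\right) 103 = \left(\left(-3 - 12\right) + \frac{6 - 10}{31 + 5 \left(-10\right)}\right) 103 = \left(\left(-3 - 12\right) + \frac{1}{31 - 50} \left(-4\right)\right) 103 = \left(-15 + \frac{1}{-19} \left(-4\right)\right) 103 = \left(-15 - - \frac{4}{19}\right) 103 = \left(-15 + \frac{4}{19}\right) 103 = \left(- \frac{281}{19}\right) 103 = - \frac{28943}{19}$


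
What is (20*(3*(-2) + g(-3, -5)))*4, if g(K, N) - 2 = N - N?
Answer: -320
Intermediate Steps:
g(K, N) = 2 (g(K, N) = 2 + (N - N) = 2 + 0 = 2)
(20*(3*(-2) + g(-3, -5)))*4 = (20*(3*(-2) + 2))*4 = (20*(-6 + 2))*4 = (20*(-4))*4 = -80*4 = -320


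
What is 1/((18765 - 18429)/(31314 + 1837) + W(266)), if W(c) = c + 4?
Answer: 33151/8951106 ≈ 0.0037036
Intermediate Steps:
W(c) = 4 + c
1/((18765 - 18429)/(31314 + 1837) + W(266)) = 1/((18765 - 18429)/(31314 + 1837) + (4 + 266)) = 1/(336/33151 + 270) = 1/(8951106/33151) = 33151/8951106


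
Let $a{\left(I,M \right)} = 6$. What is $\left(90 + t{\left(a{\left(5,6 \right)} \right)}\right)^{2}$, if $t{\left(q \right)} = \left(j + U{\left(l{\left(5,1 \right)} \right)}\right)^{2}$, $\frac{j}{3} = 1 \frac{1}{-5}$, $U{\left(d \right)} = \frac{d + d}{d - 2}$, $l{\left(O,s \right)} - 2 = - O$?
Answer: $\frac{5103081}{625} \approx 8164.9$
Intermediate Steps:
$l{\left(O,s \right)} = 2 - O$
$U{\left(d \right)} = \frac{2 d}{-2 + d}$
$j = - \frac{3}{5}$ ($j = 3 \cdot 1 \frac{1}{-5} = 3 \cdot 1 \left(- \frac{1}{5}\right) = 3 \left(- \frac{1}{5}\right) = - \frac{3}{5} \approx -0.6$)
$t{\left(q \right)} = \frac{9}{25}$ ($t{\left(q \right)} = \left(- \frac{3}{5} + \frac{2 \left(2 - 5\right)}{-2 + \left(2 - 5\right)}\right)^{2} = \left(- \frac{3}{5} + 2 \left(-3\right) \frac{1}{-2 - 3}\right)^{2} = \left(- \frac{3}{5} + 2 \left(-3\right) \frac{1}{-5}\right)^{2} = \left(- \frac{3}{5} + 2 \left(-3\right) \left(- \frac{1}{5}\right)\right)^{2} = \left(- \frac{3}{5} + \frac{6}{5}\right)^{2} = \left(\frac{3}{5}\right)^{2} = \frac{9}{25}$)
$\left(90 + t{\left(a{\left(5,6 \right)} \right)}\right)^{2} = \left(90 + \frac{9}{25}\right)^{2} = \left(\frac{2259}{25}\right)^{2} = \frac{5103081}{625}$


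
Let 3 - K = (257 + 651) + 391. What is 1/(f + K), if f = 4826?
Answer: 1/3530 ≈ 0.00028329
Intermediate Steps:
K = -1296 (K = 3 - ((257 + 651) + 391) = 3 - (908 + 391) = 3 - 1*1299 = 3 - 1299 = -1296)
1/(f + K) = 1/(4826 - 1296) = 1/3530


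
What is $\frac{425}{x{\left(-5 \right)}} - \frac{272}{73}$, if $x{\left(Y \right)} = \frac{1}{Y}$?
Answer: $- \frac{155397}{73} \approx -2128.7$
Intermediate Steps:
$\frac{425}{x{\left(-5 \right)}} - \frac{272}{73} = \frac{425}{\frac{1}{-5}} - \frac{272}{73} = \frac{425}{- \frac{1}{5}} - \frac{272}{73} = 425 \left(-5\right) - \frac{272}{73} = -2125 - \frac{272}{73} = - \frac{155397}{73}$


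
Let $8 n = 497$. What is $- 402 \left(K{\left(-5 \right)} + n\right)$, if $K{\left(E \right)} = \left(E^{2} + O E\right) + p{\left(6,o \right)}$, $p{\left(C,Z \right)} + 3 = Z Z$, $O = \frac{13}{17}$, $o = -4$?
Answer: $- \frac{2632497}{68} \approx -38713.0$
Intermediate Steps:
$O = \frac{13}{17}$ ($O = 13 \cdot \frac{1}{17} = \frac{13}{17} \approx 0.76471$)
$n = \frac{497}{8}$ ($n = \frac{1}{8} \cdot 497 = \frac{497}{8} \approx 62.125$)
$p{\left(C,Z \right)} = -3 + Z^{2}$ ($p{\left(C,Z \right)} = -3 + Z Z = -3 + Z^{2}$)
$K{\left(E \right)} = 13 + E^{2} + \frac{13 E}{17}$ ($K{\left(E \right)} = \left(E^{2} + \frac{13 E}{17}\right) - \left(3 - \left(-4\right)^{2}\right) = \left(E^{2} + \frac{13 E}{17}\right) + \left(-3 + 16\right) = \left(E^{2} + \frac{13 E}{17}\right) + 13 = 13 + E^{2} + \frac{13 E}{17}$)
$- 402 \left(K{\left(-5 \right)} + n\right) = - 402 \left(\left(13 + \left(-5\right)^{2} + \frac{13}{17} \left(-5\right)\right) + \frac{497}{8}\right) = - 402 \left(\left(13 + 25 - \frac{65}{17}\right) + \frac{497}{8}\right) = - 402 \left(\frac{581}{17} + \frac{497}{8}\right) = \left(-402\right) \frac{13097}{136} = - \frac{2632497}{68}$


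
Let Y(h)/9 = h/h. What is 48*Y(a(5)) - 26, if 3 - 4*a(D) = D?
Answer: 406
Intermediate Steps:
a(D) = ¾ - D/4
Y(h) = 9 (Y(h) = 9*(h/h) = 9*1 = 9)
48*Y(a(5)) - 26 = 48*9 - 26 = 432 - 26 = 406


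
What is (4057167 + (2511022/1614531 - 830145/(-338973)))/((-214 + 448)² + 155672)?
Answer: 370069725338145187/19193924062260294 ≈ 19.281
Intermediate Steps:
(4057167 + (2511022/1614531 - 830145/(-338973)))/((-214 + 448)² + 155672) = (4057167 + (2511022*(1/1614531) - 830145*(-1/338973)))/(234² + 155672) = (4057167 + (2511022/1614531 + 276715/112991))/(54756 + 155672) = (4057167 + 730487832467/182427472221)/210428 = (740139450676290374/182427472221)*(1/210428) = 370069725338145187/19193924062260294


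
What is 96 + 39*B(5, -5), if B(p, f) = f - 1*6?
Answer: -333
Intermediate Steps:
B(p, f) = -6 + f (B(p, f) = f - 6 = -6 + f)
96 + 39*B(5, -5) = 96 + 39*(-6 - 5) = 96 + 39*(-11) = 96 - 429 = -333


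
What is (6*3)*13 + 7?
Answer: 241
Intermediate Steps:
(6*3)*13 + 7 = 18*13 + 7 = 234 + 7 = 241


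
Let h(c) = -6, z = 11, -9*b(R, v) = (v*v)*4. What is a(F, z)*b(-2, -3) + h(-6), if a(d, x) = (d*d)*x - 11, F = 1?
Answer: -6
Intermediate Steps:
b(R, v) = -4*v²/9 (b(R, v) = -v*v*4/9 = -v²*4/9 = -4*v²/9)
a(d, x) = -11 + x*d² (a(d, x) = d²*x - 11 = x*d² - 11 = -11 + x*d²)
a(F, z)*b(-2, -3) + h(-6) = (-11 + 11*1²)*(-4/9*(-3)²) - 6 = (-11 + 11*1)*(-4/9*9) - 6 = (-11 + 11)*(-4) - 6 = 0*(-4) - 6 = 0 - 6 = -6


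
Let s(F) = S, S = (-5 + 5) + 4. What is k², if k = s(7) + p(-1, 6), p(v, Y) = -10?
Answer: 36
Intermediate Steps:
S = 4 (S = 0 + 4 = 4)
s(F) = 4
k = -6 (k = 4 - 10 = -6)
k² = (-6)² = 36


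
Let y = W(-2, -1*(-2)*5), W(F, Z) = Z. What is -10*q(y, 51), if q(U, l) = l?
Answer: -510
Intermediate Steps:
y = 10 (y = -1*(-2)*5 = 2*5 = 10)
-10*q(y, 51) = -10*51 = -510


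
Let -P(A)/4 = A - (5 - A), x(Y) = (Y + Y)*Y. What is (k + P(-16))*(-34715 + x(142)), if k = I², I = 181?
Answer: 184718217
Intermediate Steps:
x(Y) = 2*Y² (x(Y) = (2*Y)*Y = 2*Y²)
k = 32761 (k = 181² = 32761)
P(A) = 20 - 8*A (P(A) = -4*(A - (5 - A)) = -4*(A + (-5 + A)) = -4*(-5 + 2*A) = 20 - 8*A)
(k + P(-16))*(-34715 + x(142)) = (32761 + (20 - 8*(-16)))*(-34715 + 2*142²) = (32761 + (20 + 128))*(-34715 + 2*20164) = (32761 + 148)*(-34715 + 40328) = 32909*5613 = 184718217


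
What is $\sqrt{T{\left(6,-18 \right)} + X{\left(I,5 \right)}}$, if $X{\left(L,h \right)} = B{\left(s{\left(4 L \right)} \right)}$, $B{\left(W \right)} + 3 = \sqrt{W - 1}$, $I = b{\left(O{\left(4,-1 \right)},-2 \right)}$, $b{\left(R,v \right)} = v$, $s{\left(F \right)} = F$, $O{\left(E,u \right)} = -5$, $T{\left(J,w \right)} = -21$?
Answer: $\sqrt{-24 + 3 i} \approx 0.30559 + 4.9085 i$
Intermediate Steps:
$I = -2$
$B{\left(W \right)} = -3 + \sqrt{-1 + W}$ ($B{\left(W \right)} = -3 + \sqrt{W - 1} = -3 + \sqrt{-1 + W}$)
$X{\left(L,h \right)} = -3 + \sqrt{-1 + 4 L}$
$\sqrt{T{\left(6,-18 \right)} + X{\left(I,5 \right)}} = \sqrt{-21 - \left(3 - \sqrt{-1 + 4 \left(-2\right)}\right)} = \sqrt{-21 - \left(3 - \sqrt{-1 - 8}\right)} = \sqrt{-21 - \left(3 - \sqrt{-9}\right)} = \sqrt{-21 - \left(3 - 3 i\right)} = \sqrt{-24 + 3 i}$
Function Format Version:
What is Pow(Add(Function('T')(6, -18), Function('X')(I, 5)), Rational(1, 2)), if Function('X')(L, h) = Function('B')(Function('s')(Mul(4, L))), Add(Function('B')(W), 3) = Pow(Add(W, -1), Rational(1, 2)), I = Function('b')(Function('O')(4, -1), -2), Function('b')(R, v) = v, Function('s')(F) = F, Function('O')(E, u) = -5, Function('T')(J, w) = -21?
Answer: Pow(Add(-24, Mul(3, I)), Rational(1, 2)) ≈ Add(0.30559, Mul(4.9085, I))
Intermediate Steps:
I = -2
Function('B')(W) = Add(-3, Pow(Add(-1, W), Rational(1, 2))) (Function('B')(W) = Add(-3, Pow(Add(W, -1), Rational(1, 2))) = Add(-3, Pow(Add(-1, W), Rational(1, 2))))
Function('X')(L, h) = Add(-3, Pow(Add(-1, Mul(4, L)), Rational(1, 2)))
Pow(Add(Function('T')(6, -18), Function('X')(I, 5)), Rational(1, 2)) = Pow(Add(-21, Add(-3, Pow(Add(-1, Mul(4, -2)), Rational(1, 2)))), Rational(1, 2)) = Pow(Add(-21, Add(-3, Pow(Add(-1, -8), Rational(1, 2)))), Rational(1, 2)) = Pow(Add(-21, Add(-3, Pow(-9, Rational(1, 2)))), Rational(1, 2)) = Pow(Add(-21, Add(-3, Mul(3, I))), Rational(1, 2)) = Pow(Add(-24, Mul(3, I)), Rational(1, 2))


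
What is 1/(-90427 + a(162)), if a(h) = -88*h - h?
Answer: -1/104845 ≈ -9.5379e-6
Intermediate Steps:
a(h) = -89*h
1/(-90427 + a(162)) = 1/(-90427 - 89*162) = 1/(-90427 - 14418) = 1/(-104845) = -1/104845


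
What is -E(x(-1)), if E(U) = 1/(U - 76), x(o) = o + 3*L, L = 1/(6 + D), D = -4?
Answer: 2/151 ≈ 0.013245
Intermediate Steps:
L = 1/2 (L = 1/(6 - 4) = 1/2 ≈ 0.50000)
x(o) = 3/2 + o (x(o) = o + 3*(1/2) = o + 3/2 = 3/2 + o)
E(U) = 1/(-76 + U)
-E(x(-1)) = -1/(-76 + (3/2 - 1)) = -1/(-76 + 1/2) = -1/(-151/2) = -1*(-2/151) = 2/151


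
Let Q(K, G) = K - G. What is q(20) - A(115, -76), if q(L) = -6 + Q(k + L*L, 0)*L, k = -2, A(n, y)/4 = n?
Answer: 7494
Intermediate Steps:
A(n, y) = 4*n
q(L) = -6 + L*(-2 + L²) (q(L) = -6 + ((-2 + L*L) - 1*0)*L = -6 + ((-2 + L²) + 0)*L = -6 + (-2 + L²)*L = -6 + L*(-2 + L²))
q(20) - A(115, -76) = (-6 + 20*(-2 + 20²)) - 4*115 = (-6 + 20*(-2 + 400)) - 1*460 = (-6 + 20*398) - 460 = (-6 + 7960) - 460 = 7954 - 460 = 7494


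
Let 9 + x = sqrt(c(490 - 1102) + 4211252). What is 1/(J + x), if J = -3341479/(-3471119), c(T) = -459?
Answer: 96839332764448/50733664803782171209 + 12048667112161*sqrt(4210793)/50733664803782171209 ≈ 0.00048924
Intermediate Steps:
x = -9 + sqrt(4210793) (x = -9 + sqrt(-459 + 4211252) = -9 + sqrt(4210793) ≈ 2043.0)
J = 3341479/3471119 (J = -3341479*(-1/3471119) = 3341479/3471119 ≈ 0.96265)
1/(J + x) = 1/(3341479/3471119 + (-9 + sqrt(4210793))) = 1/(-27898592/3471119 + sqrt(4210793))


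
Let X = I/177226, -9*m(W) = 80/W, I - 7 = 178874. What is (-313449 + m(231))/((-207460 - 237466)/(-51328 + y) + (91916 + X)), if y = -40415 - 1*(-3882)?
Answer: -483198651981594566/141702849459229707 ≈ -3.4099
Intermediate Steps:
I = 178881 (I = 7 + 178874 = 178881)
y = -36533 (y = -40415 + 3882 = -36533)
m(W) = -80/(9*W)
X = 178881/177226 ≈ 1.0093
(-313449 + m(231))/((-207460 - 237466)/(-51328 + y) + (91916 + X)) = (-313449 - 80/9/231)/((-207460 - 237466)/(-51328 - 36533) + (91916 + 178881/177226)) = (-313449 - 80/9*1/231)/(-444926/(-87861) + 16290083897/177226) = (-313449 - 80/2079)/(-444926*(-1/87861) + 16290083897/177226) = -651660551/(2079*(444926/87861 + 16290083897/177226)) = -651660551/(2079*1431341913729593/15571253586) = -651660551/2079*15571253586/1431341913729593 = -483198651981594566/141702849459229707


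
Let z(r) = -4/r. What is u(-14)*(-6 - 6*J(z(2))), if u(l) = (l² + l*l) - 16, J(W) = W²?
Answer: -11280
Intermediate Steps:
u(l) = -16 + 2*l² (u(l) = (l² + l²) - 16 = 2*l² - 16 = -16 + 2*l²)
u(-14)*(-6 - 6*J(z(2))) = (-16 + 2*(-14)²)*(-6 - 6*(-4/2)²) = (-16 + 2*196)*(-6 - 6*(-4*½)²) = (-16 + 392)*(-6 - 6*(-2)²) = 376*(-6 - 6*4) = 376*(-6 - 24) = 376*(-30) = -11280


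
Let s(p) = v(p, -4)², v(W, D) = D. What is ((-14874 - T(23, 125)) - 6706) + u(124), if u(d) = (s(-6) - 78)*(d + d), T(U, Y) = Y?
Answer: -37081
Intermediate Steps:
s(p) = 16 (s(p) = (-4)² = 16)
u(d) = -124*d (u(d) = (16 - 78)*(d + d) = -124*d)
((-14874 - T(23, 125)) - 6706) + u(124) = ((-14874 - 1*125) - 6706) - 124*124 = ((-14874 - 125) - 6706) - 15376 = (-14999 - 6706) - 15376 = -21705 - 15376 = -37081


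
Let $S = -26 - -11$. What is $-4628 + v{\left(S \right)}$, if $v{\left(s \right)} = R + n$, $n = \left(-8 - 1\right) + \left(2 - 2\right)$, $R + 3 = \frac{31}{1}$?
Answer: $-4609$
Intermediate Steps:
$R = 28$ ($R = -3 + \frac{31}{1} = -3 + 31 \cdot 1 = -3 + 31 = 28$)
$n = -9$ ($n = -9 + \left(2 - 2\right) = -9 + 0 = -9$)
$S = -15$ ($S = -26 + 11 = -15$)
$v{\left(s \right)} = 19$ ($v{\left(s \right)} = 28 - 9 = 19$)
$-4628 + v{\left(S \right)} = -4628 + 19 = -4609$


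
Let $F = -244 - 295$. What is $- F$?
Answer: $539$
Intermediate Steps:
$F = -539$ ($F = -244 - 295 = -539$)
$- F = \left(-1\right) \left(-539\right) = 539$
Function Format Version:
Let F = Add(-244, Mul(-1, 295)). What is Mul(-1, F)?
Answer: 539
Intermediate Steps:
F = -539 (F = Add(-244, -295) = -539)
Mul(-1, F) = Mul(-1, -539) = 539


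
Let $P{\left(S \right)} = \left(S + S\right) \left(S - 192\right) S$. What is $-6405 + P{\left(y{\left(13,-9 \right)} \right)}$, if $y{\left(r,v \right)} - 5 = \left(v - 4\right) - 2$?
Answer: $-46805$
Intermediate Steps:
$y{\left(r,v \right)} = -1 + v$ ($y{\left(r,v \right)} = 5 + \left(\left(v - 4\right) - 2\right) = 5 + \left(\left(-4 + v\right) - 2\right) = 5 + \left(-6 + v\right) = -1 + v$)
$P{\left(S \right)} = 2 S^{2} \left(-192 + S\right)$ ($P{\left(S \right)} = 2 S \left(-192 + S\right) S = 2 S^{2} \left(-192 + S\right)$)
$-6405 + P{\left(y{\left(13,-9 \right)} \right)} = -6405 + 2 \left(-1 - 9\right)^{2} \left(-192 - 10\right) = -6405 + 2 \left(-10\right)^{2} \left(-192 - 10\right) = -6405 + 2 \cdot 100 \left(-202\right) = -6405 - 40400 = -46805$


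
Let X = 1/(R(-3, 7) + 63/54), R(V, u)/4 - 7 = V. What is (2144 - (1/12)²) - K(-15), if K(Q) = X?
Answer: 31798841/14832 ≈ 2143.9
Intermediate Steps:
R(V, u) = 28 + 4*V
X = 6/103 (X = 1/((28 + 4*(-3)) + 63/54) = 1/((28 - 12) + 63*(1/54)) = 1/(16 + 7/6) = 1/(103/6) = 6/103 ≈ 0.058252)
K(Q) = 6/103
(2144 - (1/12)²) - K(-15) = (2144 - (1/12)²) - 1*6/103 = (2144 - (1/12)²) - 6/103 = (2144 - 1*1/144) - 6/103 = (2144 - 1/144) - 6/103 = 308735/144 - 6/103 = 31798841/14832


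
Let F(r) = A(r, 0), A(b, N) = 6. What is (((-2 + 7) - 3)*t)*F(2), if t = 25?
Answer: 300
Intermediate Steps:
F(r) = 6
(((-2 + 7) - 3)*t)*F(2) = (((-2 + 7) - 3)*25)*6 = ((5 - 3)*25)*6 = (2*25)*6 = 50*6 = 300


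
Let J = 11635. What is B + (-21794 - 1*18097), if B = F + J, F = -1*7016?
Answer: -35272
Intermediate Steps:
F = -7016
B = 4619 (B = -7016 + 11635 = 4619)
B + (-21794 - 1*18097) = 4619 + (-21794 - 1*18097) = 4619 + (-21794 - 18097) = 4619 - 39891 = -35272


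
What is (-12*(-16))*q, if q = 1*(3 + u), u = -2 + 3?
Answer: 768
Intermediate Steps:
u = 1
q = 4 (q = 1*(3 + 1) = 1*4 = 4)
(-12*(-16))*q = -12*(-16)*4 = 192*4 = 768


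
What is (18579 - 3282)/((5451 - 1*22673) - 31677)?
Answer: -15297/48899 ≈ -0.31283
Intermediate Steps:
(18579 - 3282)/((5451 - 1*22673) - 31677) = 15297/((5451 - 22673) - 31677) = 15297/(-17222 - 31677) = 15297/(-48899) = 15297*(-1/48899) = -15297/48899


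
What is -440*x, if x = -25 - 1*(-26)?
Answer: -440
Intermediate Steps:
x = 1 (x = -25 + 26 = 1)
-440*x = -440*1 = -440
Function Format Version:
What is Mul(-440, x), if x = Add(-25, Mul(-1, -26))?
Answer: -440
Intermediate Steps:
x = 1 (x = Add(-25, 26) = 1)
Mul(-440, x) = Mul(-440, 1) = -440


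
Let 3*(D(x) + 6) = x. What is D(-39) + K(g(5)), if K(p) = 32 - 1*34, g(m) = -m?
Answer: -21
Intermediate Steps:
D(x) = -6 + x/3
K(p) = -2 (K(p) = 32 - 34 = -2)
D(-39) + K(g(5)) = (-6 + (⅓)*(-39)) - 2 = (-6 - 13) - 2 = -19 - 2 = -21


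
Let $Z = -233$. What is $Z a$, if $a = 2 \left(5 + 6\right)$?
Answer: $-5126$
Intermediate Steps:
$a = 22$ ($a = 2 \cdot 11 = 22$)
$Z a = \left(-233\right) 22 = -5126$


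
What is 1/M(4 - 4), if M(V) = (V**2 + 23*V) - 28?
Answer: -1/28 ≈ -0.035714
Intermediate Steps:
M(V) = -28 + V**2 + 23*V
1/M(4 - 4) = 1/(-28 + (4 - 4)**2 + 23*(4 - 4)) = 1/(-28 + 0**2 + 23*0) = 1/(-28 + 0 + 0) = 1/(-28) = -1/28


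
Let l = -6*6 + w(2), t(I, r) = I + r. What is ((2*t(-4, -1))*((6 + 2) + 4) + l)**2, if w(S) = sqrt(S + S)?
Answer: 23716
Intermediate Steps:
w(S) = sqrt(2)*sqrt(S) (w(S) = sqrt(2*S) = sqrt(2)*sqrt(S))
l = -34 (l = -6*6 + sqrt(2)*sqrt(2) = -36 + 2 = -34)
((2*t(-4, -1))*((6 + 2) + 4) + l)**2 = ((2*(-4 - 1))*((6 + 2) + 4) - 34)**2 = ((2*(-5))*(8 + 4) - 34)**2 = (-10*12 - 34)**2 = (-120 - 34)**2 = (-154)**2 = 23716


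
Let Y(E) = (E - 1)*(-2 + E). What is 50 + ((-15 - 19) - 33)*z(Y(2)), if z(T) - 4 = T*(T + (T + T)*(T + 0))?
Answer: -218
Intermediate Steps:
Y(E) = (-1 + E)*(-2 + E)
z(T) = 4 + T*(T + 2*T**2) (z(T) = 4 + T*(T + (T + T)*(T + 0)) = 4 + T*(T + (2*T)*T) = 4 + T*(T + 2*T**2))
50 + ((-15 - 19) - 33)*z(Y(2)) = 50 + ((-15 - 19) - 33)*(4 + (2 + 2**2 - 3*2)**2 + 2*(2 + 2**2 - 3*2)**3) = 50 + (-34 - 33)*(4 + (2 + 4 - 6)**2 + 2*(2 + 4 - 6)**3) = 50 - 67*(4 + 0**2 + 2*0**3) = 50 - 67*(4 + 0 + 2*0) = 50 - 67*(4 + 0 + 0) = 50 - 67*4 = 50 - 268 = -218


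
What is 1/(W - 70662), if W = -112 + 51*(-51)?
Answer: -1/73375 ≈ -1.3629e-5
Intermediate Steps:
W = -2713 (W = -112 - 2601 = -2713)
1/(W - 70662) = 1/(-2713 - 70662) = 1/(-73375) = -1/73375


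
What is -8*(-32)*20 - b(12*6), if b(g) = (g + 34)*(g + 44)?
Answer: -7176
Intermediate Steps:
b(g) = (34 + g)*(44 + g)
-8*(-32)*20 - b(12*6) = -8*(-32)*20 - (1496 + (12*6)² + 78*(12*6)) = 256*20 - (1496 + 72² + 78*72) = 5120 - (1496 + 5184 + 5616) = 5120 - 1*12296 = 5120 - 12296 = -7176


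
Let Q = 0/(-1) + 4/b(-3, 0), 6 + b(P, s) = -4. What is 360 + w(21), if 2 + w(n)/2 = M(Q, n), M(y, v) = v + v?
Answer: 440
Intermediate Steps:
b(P, s) = -10 (b(P, s) = -6 - 4 = -10)
Q = -2/5 (Q = 0/(-1) + 4/(-10) = 0*(-1) + 4*(-1/10) = 0 - 2/5 = -2/5 ≈ -0.40000)
M(y, v) = 2*v
w(n) = -4 + 4*n (w(n) = -4 + 2*(2*n) = -4 + 4*n)
360 + w(21) = 360 + (-4 + 4*21) = 360 + (-4 + 84) = 360 + 80 = 440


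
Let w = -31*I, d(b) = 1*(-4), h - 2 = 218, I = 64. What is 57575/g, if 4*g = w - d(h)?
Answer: -11515/99 ≈ -116.31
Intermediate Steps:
h = 220 (h = 2 + 218 = 220)
d(b) = -4
w = -1984 (w = -31*64 = -1984)
g = -495 (g = (-1984 - 1*(-4))/4 = (-1984 + 4)/4 = (¼)*(-1980) = -495)
57575/g = 57575/(-495) = 57575*(-1/495) = -11515/99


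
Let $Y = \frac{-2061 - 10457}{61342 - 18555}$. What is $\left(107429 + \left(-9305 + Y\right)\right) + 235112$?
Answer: $\frac{14258156214}{42787} \approx 3.3324 \cdot 10^{5}$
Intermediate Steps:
$Y = - \frac{12518}{42787} \approx -0.29257$
$\left(107429 + \left(-9305 + Y\right)\right) + 235112 = \left(107429 - \frac{398145553}{42787}\right) + 235112 = \frac{4198419070}{42787} + 235112 = \frac{14258156214}{42787}$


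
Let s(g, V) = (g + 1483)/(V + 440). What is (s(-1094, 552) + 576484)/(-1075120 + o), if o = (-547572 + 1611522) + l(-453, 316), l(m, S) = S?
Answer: -571872517/10767168 ≈ -53.113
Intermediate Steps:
s(g, V) = (1483 + g)/(440 + V)
o = 1064266 (o = (-547572 + 1611522) + 316 = 1063950 + 316 = 1064266)
(s(-1094, 552) + 576484)/(-1075120 + o) = ((1483 - 1094)/(440 + 552) + 576484)/(-1075120 + 1064266) = (389/992 + 576484)/(-10854) = ((1/992)*389 + 576484)*(-1/10854) = (389/992 + 576484)*(-1/10854) = (571872517/992)*(-1/10854) = -571872517/10767168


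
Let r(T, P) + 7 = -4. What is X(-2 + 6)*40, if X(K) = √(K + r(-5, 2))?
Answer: 40*I*√7 ≈ 105.83*I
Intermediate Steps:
r(T, P) = -11 (r(T, P) = -7 - 4 = -11)
X(K) = √(-11 + K) (X(K) = √(K - 11) = √(-11 + K))
X(-2 + 6)*40 = √(-11 + (-2 + 6))*40 = √(-11 + 4)*40 = √(-7)*40 = (I*√7)*40 = 40*I*√7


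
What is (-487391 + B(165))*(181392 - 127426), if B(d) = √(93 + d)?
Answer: -26302542706 + 53966*√258 ≈ -2.6302e+10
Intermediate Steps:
(-487391 + B(165))*(181392 - 127426) = (-487391 + √(93 + 165))*(181392 - 127426) = (-487391 + √258)*53966 = -26302542706 + 53966*√258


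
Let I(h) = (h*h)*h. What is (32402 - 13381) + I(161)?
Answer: 4192302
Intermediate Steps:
I(h) = h**3 (I(h) = h**2*h = h**3)
(32402 - 13381) + I(161) = (32402 - 13381) + 161**3 = 19021 + 4173281 = 4192302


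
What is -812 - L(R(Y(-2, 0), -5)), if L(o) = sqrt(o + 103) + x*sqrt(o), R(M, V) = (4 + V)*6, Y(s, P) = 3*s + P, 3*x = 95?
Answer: -812 - sqrt(97) - 95*I*sqrt(6)/3 ≈ -821.85 - 77.567*I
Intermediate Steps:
x = 95/3 (x = (1/3)*95 = 95/3 ≈ 31.667)
Y(s, P) = P + 3*s
R(M, V) = 24 + 6*V
L(o) = sqrt(103 + o) + 95*sqrt(o)/3 (L(o) = sqrt(o + 103) + 95*sqrt(o)/3 = sqrt(103 + o) + 95*sqrt(o)/3)
-812 - L(R(Y(-2, 0), -5)) = -812 - (sqrt(103 + (24 + 6*(-5))) + 95*sqrt(24 + 6*(-5))/3) = -812 - (sqrt(103 + (24 - 30)) + 95*sqrt(24 - 30)/3) = -812 - (sqrt(103 - 6) + 95*sqrt(-6)/3) = -812 - (sqrt(97) + 95*(I*sqrt(6))/3) = -812 - (sqrt(97) + 95*I*sqrt(6)/3) = -812 + (-sqrt(97) - 95*I*sqrt(6)/3) = -812 - sqrt(97) - 95*I*sqrt(6)/3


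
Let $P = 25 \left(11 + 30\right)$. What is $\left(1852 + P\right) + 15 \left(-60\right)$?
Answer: $1977$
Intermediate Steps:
$P = 1025$ ($P = 25 \cdot 41 = 1025$)
$\left(1852 + P\right) + 15 \left(-60\right) = \left(1852 + 1025\right) + 15 \left(-60\right) = 2877 - 900 = 1977$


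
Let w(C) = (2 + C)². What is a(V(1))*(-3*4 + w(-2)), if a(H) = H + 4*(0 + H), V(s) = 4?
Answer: -240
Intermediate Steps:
a(H) = 5*H (a(H) = H + 4*H = 5*H)
a(V(1))*(-3*4 + w(-2)) = (5*4)*(-3*4 + (2 - 2)²) = 20*(-12 + 0²) = 20*(-12 + 0) = 20*(-12) = -240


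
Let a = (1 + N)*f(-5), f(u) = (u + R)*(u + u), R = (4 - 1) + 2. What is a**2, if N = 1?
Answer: 0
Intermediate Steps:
R = 5 (R = 3 + 2 = 5)
f(u) = 2*u*(5 + u) (f(u) = (u + 5)*(u + u) = (5 + u)*(2*u) = 2*u*(5 + u))
a = 0 (a = (1 + 1)*(2*(-5)*(5 - 5)) = 2*(2*(-5)*0) = 2*0 = 0)
a**2 = 0**2 = 0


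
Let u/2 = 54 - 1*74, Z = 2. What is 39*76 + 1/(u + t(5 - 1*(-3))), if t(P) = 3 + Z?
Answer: 103739/35 ≈ 2964.0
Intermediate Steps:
u = -40 (u = 2*(54 - 1*74) = 2*(54 - 74) = 2*(-20) = -40)
t(P) = 5 (t(P) = 3 + 2 = 5)
39*76 + 1/(u + t(5 - 1*(-3))) = 39*76 + 1/(-40 + 5) = 2964 + 1/(-35) = 2964 - 1/35 = 103739/35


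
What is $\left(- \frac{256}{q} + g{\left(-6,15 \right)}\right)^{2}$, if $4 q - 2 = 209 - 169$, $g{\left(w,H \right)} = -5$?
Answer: $\frac{380689}{441} \approx 863.24$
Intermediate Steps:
$q = \frac{21}{2}$ ($q = \frac{1}{2} + \frac{209 - 169}{4} = \frac{1}{2} + \frac{1}{4} \cdot 40 = \frac{1}{2} + 10 = \frac{21}{2} \approx 10.5$)
$\left(- \frac{256}{q} + g{\left(-6,15 \right)}\right)^{2} = \left(- \frac{256}{\frac{21}{2}} - 5\right)^{2} = \left(- \frac{256 \cdot 2}{21} - 5\right)^{2} = \left(\left(-1\right) \frac{512}{21} - 5\right)^{2} = \left(- \frac{512}{21} - 5\right)^{2} = \left(- \frac{617}{21}\right)^{2} = \frac{380689}{441}$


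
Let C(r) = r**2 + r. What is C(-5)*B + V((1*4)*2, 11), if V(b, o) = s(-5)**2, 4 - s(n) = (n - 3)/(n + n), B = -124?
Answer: -61744/25 ≈ -2469.8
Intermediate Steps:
s(n) = 4 - (-3 + n)/(2*n) (s(n) = 4 - (n - 3)/(n + n) = 4 - (-3 + n)/(2*n))
C(r) = r + r**2
V(b, o) = 256/25 (V(b, o) = ((1/2)*(3 + 7*(-5))/(-5))**2 = ((1/2)*(-1/5)*(3 - 35))**2 = ((1/2)*(-1/5)*(-32))**2 = (16/5)**2 = 256/25)
C(-5)*B + V((1*4)*2, 11) = -5*(1 - 5)*(-124) + 256/25 = -5*(-4)*(-124) + 256/25 = 20*(-124) + 256/25 = -2480 + 256/25 = -61744/25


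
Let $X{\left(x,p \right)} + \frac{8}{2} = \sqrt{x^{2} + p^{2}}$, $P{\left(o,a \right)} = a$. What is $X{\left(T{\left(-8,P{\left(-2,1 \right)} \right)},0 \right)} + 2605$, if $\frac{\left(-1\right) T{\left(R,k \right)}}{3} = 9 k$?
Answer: $2628$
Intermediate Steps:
$T{\left(R,k \right)} = - 27 k$ ($T{\left(R,k \right)} = - 3 \cdot 9 k = - 27 k$)
$X{\left(x,p \right)} = -4 + \sqrt{p^{2} + x^{2}}$ ($X{\left(x,p \right)} = -4 + \sqrt{x^{2} + p^{2}} = -4 + \sqrt{p^{2} + x^{2}}$)
$X{\left(T{\left(-8,P{\left(-2,1 \right)} \right)},0 \right)} + 2605 = \left(-4 + \sqrt{0^{2} + \left(\left(-27\right) 1\right)^{2}}\right) + 2605 = \left(-4 + \sqrt{0 + \left(-27\right)^{2}}\right) + 2605 = \left(-4 + \sqrt{0 + 729}\right) + 2605 = \left(-4 + \sqrt{729}\right) + 2605 = \left(-4 + 27\right) + 2605 = 23 + 2605 = 2628$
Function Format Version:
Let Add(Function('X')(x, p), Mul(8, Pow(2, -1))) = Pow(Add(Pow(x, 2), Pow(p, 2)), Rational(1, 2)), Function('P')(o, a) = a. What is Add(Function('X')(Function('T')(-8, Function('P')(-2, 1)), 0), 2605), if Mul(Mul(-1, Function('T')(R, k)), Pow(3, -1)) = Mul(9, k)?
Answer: 2628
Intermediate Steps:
Function('T')(R, k) = Mul(-27, k) (Function('T')(R, k) = Mul(-3, Mul(9, k)) = Mul(-27, k))
Function('X')(x, p) = Add(-4, Pow(Add(Pow(p, 2), Pow(x, 2)), Rational(1, 2))) (Function('X')(x, p) = Add(-4, Pow(Add(Pow(x, 2), Pow(p, 2)), Rational(1, 2))) = Add(-4, Pow(Add(Pow(p, 2), Pow(x, 2)), Rational(1, 2))))
Add(Function('X')(Function('T')(-8, Function('P')(-2, 1)), 0), 2605) = Add(Add(-4, Pow(Add(Pow(0, 2), Pow(Mul(-27, 1), 2)), Rational(1, 2))), 2605) = Add(Add(-4, Pow(Add(0, Pow(-27, 2)), Rational(1, 2))), 2605) = Add(Add(-4, Pow(Add(0, 729), Rational(1, 2))), 2605) = Add(Add(-4, Pow(729, Rational(1, 2))), 2605) = Add(Add(-4, 27), 2605) = Add(23, 2605) = 2628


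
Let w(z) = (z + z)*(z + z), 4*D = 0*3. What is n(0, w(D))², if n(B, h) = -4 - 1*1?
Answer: 25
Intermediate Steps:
D = 0 (D = (0*3)/4 = (¼)*0 = 0)
w(z) = 4*z² (w(z) = (2*z)*(2*z) = 4*z²)
n(B, h) = -5 (n(B, h) = -4 - 1 = -5)
n(0, w(D))² = (-5)² = 25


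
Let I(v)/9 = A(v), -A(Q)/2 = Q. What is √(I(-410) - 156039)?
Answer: I*√148659 ≈ 385.56*I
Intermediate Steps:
A(Q) = -2*Q
I(v) = -18*v (I(v) = 9*(-2*v) = -18*v)
√(I(-410) - 156039) = √(-18*(-410) - 156039) = √(7380 - 156039) = √(-148659) = I*√148659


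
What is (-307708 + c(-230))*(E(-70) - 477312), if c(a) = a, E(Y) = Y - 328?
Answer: 147105061980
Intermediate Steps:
E(Y) = -328 + Y
(-307708 + c(-230))*(E(-70) - 477312) = (-307708 - 230)*((-328 - 70) - 477312) = -307938*(-398 - 477312) = -307938*(-477710) = 147105061980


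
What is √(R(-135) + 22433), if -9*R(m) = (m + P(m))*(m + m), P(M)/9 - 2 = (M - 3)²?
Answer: √5160803 ≈ 2271.7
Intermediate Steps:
P(M) = 18 + 9*(-3 + M)² (P(M) = 18 + 9*(M - 3)² = 18 + 9*(-3 + M)²)
R(m) = -2*m*(18 + m + 9*(-3 + m)²)/9 (R(m) = -(m + (18 + 9*(-3 + m)²))*(m + m)/9 = -(18 + m + 9*(-3 + m)²)*2*m/9 = -2*m*(18 + m + 9*(-3 + m)²)/9)
√(R(-135) + 22433) = √((2/9)*(-135)*(-99 - 9*(-135)² + 53*(-135)) + 22433) = √((2/9)*(-135)*(-99 - 9*18225 - 7155) + 22433) = √((2/9)*(-135)*(-99 - 164025 - 7155) + 22433) = √((2/9)*(-135)*(-171279) + 22433) = √(5138370 + 22433) = √5160803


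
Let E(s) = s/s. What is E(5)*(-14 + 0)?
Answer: -14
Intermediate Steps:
E(s) = 1
E(5)*(-14 + 0) = 1*(-14 + 0) = 1*(-14) = -14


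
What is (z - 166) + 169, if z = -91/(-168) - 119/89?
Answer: 4709/2136 ≈ 2.2046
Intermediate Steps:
z = -1699/2136 (z = -91*(-1/168) - 119*1/89 = 13/24 - 119/89 = -1699/2136 ≈ -0.79541)
(z - 166) + 169 = (-1699/2136 - 166) + 169 = -356275/2136 + 169 = 4709/2136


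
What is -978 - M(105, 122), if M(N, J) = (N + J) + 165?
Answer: -1370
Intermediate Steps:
M(N, J) = 165 + J + N (M(N, J) = (J + N) + 165 = 165 + J + N)
-978 - M(105, 122) = -978 - (165 + 122 + 105) = -978 - 1*392 = -978 - 392 = -1370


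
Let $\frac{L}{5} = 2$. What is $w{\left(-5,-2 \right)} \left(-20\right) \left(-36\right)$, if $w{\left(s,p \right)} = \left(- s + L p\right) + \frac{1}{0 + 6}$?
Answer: $-10680$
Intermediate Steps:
$L = 10$ ($L = 5 \cdot 2 = 10$)
$w{\left(s,p \right)} = \frac{1}{6} - s + 10 p$ ($w{\left(s,p \right)} = \left(- s + 10 p\right) + \frac{1}{0 + 6} = \left(- s + 10 p\right) + \frac{1}{6} = \frac{1}{6} - s + 10 p$)
$w{\left(-5,-2 \right)} \left(-20\right) \left(-36\right) = \left(\frac{1}{6} - -5 + 10 \left(-2\right)\right) \left(-20\right) \left(-36\right) = \left(\frac{1}{6} + 5 - 20\right) \left(-20\right) \left(-36\right) = \left(- \frac{89}{6}\right) \left(-20\right) \left(-36\right) = \frac{890}{3} \left(-36\right) = -10680$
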